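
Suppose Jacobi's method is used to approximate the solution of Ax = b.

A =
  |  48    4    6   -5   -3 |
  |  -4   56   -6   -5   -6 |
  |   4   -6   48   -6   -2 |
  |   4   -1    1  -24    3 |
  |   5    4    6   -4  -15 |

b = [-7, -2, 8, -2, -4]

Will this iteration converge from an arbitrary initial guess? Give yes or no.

Split A = D + L + U, D = diag(48, 56, 48, -24, -15).
T_J = -D⁻¹(L+U): T[1,2] = -(-6)/(56) = +0.1071; T[1,1] = 0.
  T[0,:] = [+0.0000 -0.0833 -0.1250 +0.1042 +0.0625]
  T[1,:] = [+0.0714 +0.0000 +0.1071 +0.0893 +0.1071]
  T[2,:] = [-0.0833 +0.1250 +0.0000 +0.1250 +0.0417]
  T[3,:] = [+0.1667 -0.0417 +0.0417 +0.0000 +0.1250]
  T[4,:] = [+0.3333 +0.2667 +0.4000 -0.2667 +0.0000]
|eigenvalues of T|: 0.2923, 0.1776, 0.1776, 0.0923, 0.0618.
spectral radius ρ = 0.2923; 0.2923 < 1, so it converges for any x₀.

yes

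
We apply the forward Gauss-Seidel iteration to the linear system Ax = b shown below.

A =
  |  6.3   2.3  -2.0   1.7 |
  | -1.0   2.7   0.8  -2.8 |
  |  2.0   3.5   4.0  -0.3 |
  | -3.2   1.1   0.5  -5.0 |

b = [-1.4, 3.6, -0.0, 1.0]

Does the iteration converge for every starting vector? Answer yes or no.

Diagonal D = diag(6.3, 2.7, 4, -5); L, U strict lower/upper.
Gauss-Seidel: T = -(D+L)⁻¹U, row 0 first, T[0,3] = -(1.7)/(6.3) = -0.2698; later rows by forward substitution.
  T[0,:] = [+0.0000 -0.3651 +0.3175 -0.2698]
  T[1,:] = [+0.0000 -0.1352 -0.1787 +0.9371]
  T[2,:] = [+0.0000 +0.3009 -0.0024 -0.6100]
  T[3,:] = [+0.0000 +0.2340 -0.2427 +0.3179]
eigenvalue magnitudes: 0.6881, 0.5223, 0.0144, 0.0000.
spectral radius ρ = 0.6881; 0.6881 < 1, so it converges for any x₀.

yes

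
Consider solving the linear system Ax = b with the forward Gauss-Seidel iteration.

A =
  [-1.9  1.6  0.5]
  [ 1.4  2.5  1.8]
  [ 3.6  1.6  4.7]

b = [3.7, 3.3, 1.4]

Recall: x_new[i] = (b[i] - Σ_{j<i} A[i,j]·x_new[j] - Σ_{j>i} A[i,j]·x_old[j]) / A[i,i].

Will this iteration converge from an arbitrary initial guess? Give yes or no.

Split A = D + L + U, D = diag(-1.9, 2.5, 4.7).
GS T = -(D+L)⁻¹U: row 0 first, T[0,2] = -(0.5)/(-1.9) = +0.2632; later rows by forward substitution.
  T[0,:] = [+0.0000  +0.8421  +0.2632]
  T[1,:] = [+0.0000  -0.4716  -0.8674]
  T[2,:] = [+0.0000  -0.4845  +0.0937]
|eigenvalues of T|: 0.8961, 0.5182, 0.0000.
ρ(T) = max|λ| = 0.8961; 0.8961 < 1, so it converges for any x₀.

yes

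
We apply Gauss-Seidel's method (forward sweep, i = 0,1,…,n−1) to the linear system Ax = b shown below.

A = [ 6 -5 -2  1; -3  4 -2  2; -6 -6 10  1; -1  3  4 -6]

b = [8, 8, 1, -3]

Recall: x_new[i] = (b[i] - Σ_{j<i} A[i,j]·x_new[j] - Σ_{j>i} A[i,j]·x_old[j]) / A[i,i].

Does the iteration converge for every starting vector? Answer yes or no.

A = D + L + U where D = diag(6, 4, 10, -6).
T_GS = -(D+L)⁻¹U: row 0 first, T[0,2] = -(-2)/(6) = +0.3333; later rows by forward substitution.
  T[0,:] = [+0.0000 +0.8333 +0.3333 -0.1667]
  T[1,:] = [+0.0000 +0.6250 +0.7500 -0.6250]
  T[2,:] = [+0.0000 +0.8750 +0.6500 -0.5750]
  T[3,:] = [+0.0000 +0.7569 +0.7528 -0.6681]
eigenvalue magnitudes: 0.8476, 0.1997, 0.0410, 0.0000.
spectral radius ρ = 0.8476; 0.8476 < 1, so it converges for any x₀.

yes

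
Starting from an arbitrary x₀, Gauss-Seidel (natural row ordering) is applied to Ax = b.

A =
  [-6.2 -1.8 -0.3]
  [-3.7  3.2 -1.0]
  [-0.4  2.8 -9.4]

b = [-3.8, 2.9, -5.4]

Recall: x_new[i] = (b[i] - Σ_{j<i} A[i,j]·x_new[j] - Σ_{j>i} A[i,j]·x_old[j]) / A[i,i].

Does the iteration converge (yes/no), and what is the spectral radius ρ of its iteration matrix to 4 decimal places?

yes, ρ = 0.2714

A = D + L + U where D = diag(-6.2, 3.2, -9.4).
T_GS = -(D+L)⁻¹U: row 0 first, T[0,1] = -(-1.8)/(-6.2) = -0.2903; later rows by forward substitution.
  T[0,:] = [+0.0000  -0.2903  -0.0484]
  T[1,:] = [+0.0000  -0.3357  +0.2566]
  T[2,:] = [+0.0000  -0.0876  +0.0785]
eigenvalue magnitudes: 0.2714, 0.0142, 0.0000.
ρ = 0.2714; 0.2714 < 1, so it converges for any x₀.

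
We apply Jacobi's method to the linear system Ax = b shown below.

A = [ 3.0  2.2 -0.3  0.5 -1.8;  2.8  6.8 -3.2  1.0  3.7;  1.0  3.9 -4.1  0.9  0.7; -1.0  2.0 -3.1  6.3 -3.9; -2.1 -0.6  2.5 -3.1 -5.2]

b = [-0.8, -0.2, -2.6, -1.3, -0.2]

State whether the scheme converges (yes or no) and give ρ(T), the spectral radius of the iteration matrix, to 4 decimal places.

A = D + L + U where D = diag(3, 6.8, -4.1, 6.3, -5.2).
T_J = -D⁻¹(L+U): T[2,0] = -(1)/(-4.1) = +0.2439; T[2,2] = 0.
  T[0,:] = [+0.0000  -0.7333  +0.1000  -0.1667  +0.6000]
  T[1,:] = [-0.4118  +0.0000  +0.4706  -0.1471  -0.5441]
  T[2,:] = [+0.2439  +0.9512  +0.0000  +0.2195  +0.1707]
  T[3,:] = [+0.1587  -0.3175  +0.4921  +0.0000  +0.6190]
  T[4,:] = [-0.4038  -0.1154  +0.4808  -0.5962  +0.0000]
|roots of det(T-λI)|: 1.1356, 0.7644, 0.7644, 0.6521, 0.0811.
spectral radius ρ = 1.1356; 1.1356 > 1 ⇒ diverges.

no, ρ = 1.1356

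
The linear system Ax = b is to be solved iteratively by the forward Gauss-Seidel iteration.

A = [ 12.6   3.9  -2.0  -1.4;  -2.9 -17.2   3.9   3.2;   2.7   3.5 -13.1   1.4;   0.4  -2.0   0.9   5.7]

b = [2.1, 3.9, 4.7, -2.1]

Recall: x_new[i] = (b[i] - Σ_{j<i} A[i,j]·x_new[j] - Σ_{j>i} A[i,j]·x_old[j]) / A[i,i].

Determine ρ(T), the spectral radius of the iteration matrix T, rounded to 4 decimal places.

0.1696

A = D + L + U where D = diag(12.6, -17.2, -13.1, 5.7).
Gauss-Seidel: T = -(D+L)⁻¹U, row 0 first, T[0,3] = -(-1.4)/(12.6) = +0.1111; later rows by forward substitution.
  T[0,:] = [+0.0000 -0.3095 +0.1587 +0.1111]
  T[1,:] = [+0.0000 +0.0522 +0.2000 +0.1673]
  T[2,:] = [+0.0000 -0.0499 +0.0861 +0.1745]
  T[3,:] = [+0.0000 +0.0479 +0.0454 +0.0234]
eigenvalue magnitudes: 0.1696, 0.0557, 0.0557, 0.0000.
ρ = 0.1696; 0.1696 < 1 ⇒ converges.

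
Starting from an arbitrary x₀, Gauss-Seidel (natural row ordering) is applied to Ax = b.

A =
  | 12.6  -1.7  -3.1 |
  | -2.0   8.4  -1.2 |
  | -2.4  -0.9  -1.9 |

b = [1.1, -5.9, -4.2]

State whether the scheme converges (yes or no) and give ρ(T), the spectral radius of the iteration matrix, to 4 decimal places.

yes, ρ = 0.2902

Diagonal D = diag(12.6, 8.4, -1.9); L, U strict lower/upper.
T_GS = -(D+L)⁻¹U: row 0 first, T[0,2] = -(-3.1)/(12.6) = +0.2460; later rows by forward substitution.
  T[0,:] = [+0.0000  +0.1349  +0.2460]
  T[1,:] = [+0.0000  +0.0321  +0.2014]
  T[2,:] = [+0.0000  -0.1856  -0.4062]
|roots of det(T-λI)|: 0.2902, 0.0839, 0.0000.
ρ = 0.2902; 0.2902 < 1, so it converges for any x₀.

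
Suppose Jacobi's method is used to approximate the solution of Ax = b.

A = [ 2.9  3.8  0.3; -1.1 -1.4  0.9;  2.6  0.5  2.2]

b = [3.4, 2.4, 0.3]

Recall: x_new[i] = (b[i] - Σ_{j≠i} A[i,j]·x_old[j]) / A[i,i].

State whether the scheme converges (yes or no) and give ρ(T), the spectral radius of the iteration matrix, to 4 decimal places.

Split A = D + L + U, D = diag(2.9, -1.4, 2.2).
Jacobi: T = -D⁻¹(L+U), T[2,0] = -(2.6)/(2.2) = -1.1818; T[2,2] = 0.
  T[0,:] = [+0.0000  -1.3103  -0.1034]
  T[1,:] = [-0.7857  +0.0000  +0.6429]
  T[2,:] = [-1.1818  -0.2273  +0.0000]
|roots of det(T-λI)|: 1.3211, 0.8600, 0.8600.
spectral radius ρ = 1.3211; 1.3211 > 1 ⇒ diverges.

no, ρ = 1.3211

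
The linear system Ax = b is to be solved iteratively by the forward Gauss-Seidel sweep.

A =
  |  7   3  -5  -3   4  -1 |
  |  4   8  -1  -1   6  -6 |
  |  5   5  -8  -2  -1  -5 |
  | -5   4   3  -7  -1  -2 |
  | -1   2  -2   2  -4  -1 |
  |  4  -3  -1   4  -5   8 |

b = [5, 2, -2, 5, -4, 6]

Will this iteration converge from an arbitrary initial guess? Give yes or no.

no

Let D = diag(7, 8, -8, -7, -4, 8); L, U the strict triangles.
Gauss-Seidel: T = -(D+L)⁻¹U, row 0 first, T[0,5] = -(-1)/(7) = +0.1429; later rows by forward substitution.
  T[0,:] = [+0.0000 -0.4286 +0.7143 +0.4286 -0.5714 +0.1429]
  T[1,:] = [+0.0000 +0.2143 -0.2321 -0.0893 -0.4643 +0.6786]
  T[2,:] = [+0.0000 -0.1339 +0.3013 -0.0379 -0.7723 -0.1116]
  T[3,:] = [+0.0000 +0.3712 -0.5137 -0.3734 -0.3310 -0.0478]
  T[4,:] = [+0.0000 +0.4668 -0.7022 -0.3195 +0.1314 +0.0855]
  T[5,:] = [+0.0000 +0.3841 -0.5885 -0.2655 +0.2627 +0.2464]
|roots of det(T-λI)|: 1.1860, 0.7606, 0.0880, 0.0880, 0.0342, 0.0000.
spectral radius ρ = 1.1860; 1.1860 > 1, so it fails to converge.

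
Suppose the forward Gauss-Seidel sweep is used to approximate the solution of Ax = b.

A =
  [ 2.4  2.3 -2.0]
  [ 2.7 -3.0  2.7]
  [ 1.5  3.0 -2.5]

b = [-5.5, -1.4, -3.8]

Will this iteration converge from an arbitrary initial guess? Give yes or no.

no

Diagonal D = diag(2.4, -3, -2.5); L, U strict lower/upper.
Gauss-Seidel: T = -(D+L)⁻¹U, row 0 first, T[0,2] = -(-2)/(2.4) = +0.8333; later rows by forward substitution.
  T[0,:] = [+0.0000 -0.9583 +0.8333]
  T[1,:] = [+0.0000 -0.8625 +1.6500]
  T[2,:] = [+0.0000 -1.6100 +2.4800]
|eigenvalues of T|: 1.1783, 0.4392, 0.0000.
ρ(T) = max|λ| = 1.1783; 1.1783 > 1: divergent.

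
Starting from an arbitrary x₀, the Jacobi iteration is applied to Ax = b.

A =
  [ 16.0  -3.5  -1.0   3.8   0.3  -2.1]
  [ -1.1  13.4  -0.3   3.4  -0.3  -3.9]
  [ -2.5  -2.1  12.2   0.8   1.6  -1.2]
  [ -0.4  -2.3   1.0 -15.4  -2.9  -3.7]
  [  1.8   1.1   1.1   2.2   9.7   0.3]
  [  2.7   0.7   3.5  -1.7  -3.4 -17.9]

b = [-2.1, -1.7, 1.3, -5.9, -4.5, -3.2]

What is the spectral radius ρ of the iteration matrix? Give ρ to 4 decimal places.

0.5341

Write A = D+L+U with D = diag(16, 13.4, 12.2, -15.4, 9.7, -17.9).
T_J = -D⁻¹(L+U): T[5,4] = -(-3.4)/(-17.9) = -0.1899; T[5,5] = 0.
  T[0,:] = [+0.0000, +0.2188, +0.0625, -0.2375, -0.0187, +0.1313]
  T[1,:] = [+0.0821, +0.0000, +0.0224, -0.2537, +0.0224, +0.2910]
  T[2,:] = [+0.2049, +0.1721, +0.0000, -0.0656, -0.1311, +0.0984]
  T[3,:] = [-0.0260, -0.1494, +0.0649, +0.0000, -0.1883, -0.2403]
  T[4,:] = [-0.1856, -0.1134, -0.1134, -0.2268, +0.0000, -0.0309]
  T[5,:] = [+0.1508, +0.0391, +0.1955, -0.0950, -0.1899, +0.0000]
eigenvalue magnitudes: 0.5341, 0.3443, 0.1499, 0.0460, 0.0460, 0.0049.
ρ = 0.5341; 0.5341 < 1 ⇒ converges.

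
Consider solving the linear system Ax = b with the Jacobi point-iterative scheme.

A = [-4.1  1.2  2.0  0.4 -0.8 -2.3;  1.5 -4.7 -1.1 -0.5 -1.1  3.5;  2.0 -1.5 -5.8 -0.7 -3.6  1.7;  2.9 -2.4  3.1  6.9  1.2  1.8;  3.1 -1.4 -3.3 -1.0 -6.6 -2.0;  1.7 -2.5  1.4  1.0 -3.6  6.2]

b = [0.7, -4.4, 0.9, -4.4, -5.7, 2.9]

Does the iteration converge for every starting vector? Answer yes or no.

Let D = diag(-4.1, -4.7, -5.8, 6.9, -6.6, 6.2); L, U the strict triangles.
Jacobi T = -D⁻¹(L+U): T[2,3] = -(-0.7)/(-5.8) = -0.1207; T[2,2] = 0.
  T[0,:] = [+0.0000, +0.2927, +0.4878, +0.0976, -0.1951, -0.5610]
  T[1,:] = [+0.3191, +0.0000, -0.2340, -0.1064, -0.2340, +0.7447]
  T[2,:] = [+0.3448, -0.2586, +0.0000, -0.1207, -0.6207, +0.2931]
  T[3,:] = [-0.4203, +0.3478, -0.4493, +0.0000, -0.1739, -0.2609]
  T[4,:] = [+0.4697, -0.2121, -0.5000, -0.1515, +0.0000, -0.3030]
  T[5,:] = [-0.2742, +0.4032, -0.2258, -0.1613, +0.5806, +0.0000]
|eigenvalues of T|: 1.1894, 0.7376, 0.7376, 0.4575, 0.4341, 0.2641.
ρ(T) = max|λ| = 1.1894; 1.1894 > 1 ⇒ diverges.

no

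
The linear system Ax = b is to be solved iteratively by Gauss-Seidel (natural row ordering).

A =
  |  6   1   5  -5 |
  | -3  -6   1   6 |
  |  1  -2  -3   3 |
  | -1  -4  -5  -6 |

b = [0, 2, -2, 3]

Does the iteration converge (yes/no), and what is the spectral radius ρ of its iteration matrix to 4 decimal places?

Let D = diag(6, -6, -3, -6); L, U the strict triangles.
T_GS = -(D+L)⁻¹U: row 0 first, T[0,2] = -(5)/(6) = -0.8333; later rows by forward substitution.
  T[0,:] = [+0.0000  -0.1667  -0.8333  +0.8333]
  T[1,:] = [+0.0000  +0.0833  +0.5833  +0.5833]
  T[2,:] = [+0.0000  -0.1111  -0.6667  +0.8889]
  T[3,:] = [+0.0000  +0.0648  +0.3056  -1.2685]
moduli |λ_i(T)| = 1.5698, 0.2921, 0.0101, 0.0000.
spectral radius ρ = 1.5698; 1.5698 > 1, so it fails to converge.

no, ρ = 1.5698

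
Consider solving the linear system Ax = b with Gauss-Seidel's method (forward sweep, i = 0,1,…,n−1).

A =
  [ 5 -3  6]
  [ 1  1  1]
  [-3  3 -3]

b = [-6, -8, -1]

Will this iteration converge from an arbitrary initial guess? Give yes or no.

Write A = D+L+U with D = diag(5, 1, -3).
GS T = -(D+L)⁻¹U: row 0 first, T[0,1] = -(-3)/(5) = +0.6000; later rows by forward substitution.
  T[0,:] = [+0.0000, +0.6000, -1.2000]
  T[1,:] = [+0.0000, -0.6000, +0.2000]
  T[2,:] = [+0.0000, -1.2000, +1.4000]
|eigenvalues of T|: 1.2718, 0.4718, 0.0000.
spectral radius ρ = 1.2718; 1.2718 > 1, so it fails to converge.

no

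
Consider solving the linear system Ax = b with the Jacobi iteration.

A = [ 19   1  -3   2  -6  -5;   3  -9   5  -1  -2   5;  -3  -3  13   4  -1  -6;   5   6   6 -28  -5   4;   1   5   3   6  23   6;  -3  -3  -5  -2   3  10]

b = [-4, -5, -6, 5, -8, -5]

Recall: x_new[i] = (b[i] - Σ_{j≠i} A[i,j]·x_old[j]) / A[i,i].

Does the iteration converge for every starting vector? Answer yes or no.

Write A = D+L+U with D = diag(19, -9, 13, -28, 23, 10).
T_J = -D⁻¹(L+U): T[5,2] = -(-5)/(10) = +0.5000; T[5,5] = 0.
  T[0,:] = [+0.0000  -0.0526  +0.1579  -0.1053  +0.3158  +0.2632]
  T[1,:] = [+0.3333  +0.0000  +0.5556  -0.1111  -0.2222  +0.5556]
  T[2,:] = [+0.2308  +0.2308  +0.0000  -0.3077  +0.0769  +0.4615]
  T[3,:] = [+0.1786  +0.2143  +0.2143  +0.0000  -0.1786  +0.1429]
  T[4,:] = [-0.0435  -0.2174  -0.1304  -0.2609  +0.0000  -0.2609]
  T[5,:] = [+0.3000  +0.3000  +0.5000  +0.2000  -0.3000  +0.0000]
|λ(T)| sorted: 0.8961, 0.5275, 0.3209, 0.3179, 0.3179, 0.0567.
spectral radius ρ = 0.8961; 0.8961 < 1, so it converges for any x₀.

yes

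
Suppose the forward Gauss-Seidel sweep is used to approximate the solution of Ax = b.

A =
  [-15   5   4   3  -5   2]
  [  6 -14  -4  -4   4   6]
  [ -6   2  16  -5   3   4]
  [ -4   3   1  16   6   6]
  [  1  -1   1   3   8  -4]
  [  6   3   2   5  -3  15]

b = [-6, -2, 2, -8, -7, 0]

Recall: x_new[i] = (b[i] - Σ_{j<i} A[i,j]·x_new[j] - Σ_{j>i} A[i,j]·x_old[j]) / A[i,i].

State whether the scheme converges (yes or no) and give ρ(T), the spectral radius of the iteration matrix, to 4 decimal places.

Diagonal D = diag(-15, -14, 16, 16, 8, 15); L, U strict lower/upper.
Gauss-Seidel: T = -(D+L)⁻¹U, row 0 first, T[0,1] = -(5)/(-15) = +0.3333; later rows by forward substitution.
  T[0,:] = [+0.0000  +0.3333  +0.2667  +0.2000  -0.3333  +0.1333]
  T[1,:] = [+0.0000  +0.1429  -0.1714  -0.2000  +0.1429  +0.4857]
  T[2,:] = [+0.0000  +0.1071  +0.1214  +0.4125  -0.3304  -0.2607]
  T[3,:] = [+0.0000  +0.0499  +0.0912  +0.0617  -0.4645  -0.4164]
  T[4,:] = [+0.0000  -0.0559  -0.1041  -0.1247  +0.2750  +0.7328]
  T[5,:] = [+0.0000  -0.2040  -0.1398  -0.1405  +0.3586  +0.1697]
|roots of det(T-λI)|: 0.8650, 0.3079, 0.2189, 0.1957, 0.1957, 0.0000.
spectral radius ρ = 0.8650; 0.8650 < 1: convergent.

yes, ρ = 0.8650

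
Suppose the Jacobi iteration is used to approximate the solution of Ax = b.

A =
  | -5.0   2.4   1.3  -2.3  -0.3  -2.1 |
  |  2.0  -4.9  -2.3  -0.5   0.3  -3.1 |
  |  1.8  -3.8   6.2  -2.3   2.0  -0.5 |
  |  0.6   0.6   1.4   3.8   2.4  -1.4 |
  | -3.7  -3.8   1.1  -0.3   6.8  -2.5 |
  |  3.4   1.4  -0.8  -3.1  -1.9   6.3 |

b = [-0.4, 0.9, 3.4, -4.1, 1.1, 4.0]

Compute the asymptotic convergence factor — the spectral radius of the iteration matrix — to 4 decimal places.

Split A = D + L + U, D = diag(-5, -4.9, 6.2, 3.8, 6.8, 6.3).
Jacobi: T = -D⁻¹(L+U), T[1,0] = -(2)/(-4.9) = +0.4082; T[1,1] = 0.
  T[0,:] = [+0.0000, +0.4800, +0.2600, -0.4600, -0.0600, -0.4200]
  T[1,:] = [+0.4082, +0.0000, -0.4694, -0.1020, +0.0612, -0.6327]
  T[2,:] = [-0.2903, +0.6129, +0.0000, +0.3710, -0.3226, +0.0806]
  T[3,:] = [-0.1579, -0.1579, -0.3684, +0.0000, -0.6316, +0.3684]
  T[4,:] = [+0.5441, +0.5588, -0.1618, +0.0441, +0.0000, +0.3676]
  T[5,:] = [-0.5397, -0.2222, +0.1270, +0.4921, +0.3016, +0.0000]
|roots of det(T-λI)|: 1.1584, 0.7749, 0.7749, 0.7549, 0.4055, 0.2077.
ρ(T) = max|λ| = 1.1584; 1.1584 > 1, so it fails to converge.

1.1584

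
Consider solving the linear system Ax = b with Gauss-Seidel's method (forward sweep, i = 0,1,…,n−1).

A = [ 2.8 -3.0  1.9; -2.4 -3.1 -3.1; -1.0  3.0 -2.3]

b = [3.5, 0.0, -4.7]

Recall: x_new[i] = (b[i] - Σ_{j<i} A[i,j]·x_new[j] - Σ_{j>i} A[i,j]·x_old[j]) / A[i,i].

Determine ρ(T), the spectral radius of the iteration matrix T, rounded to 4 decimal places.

Split A = D + L + U, D = diag(2.8, -3.1, -2.3).
T_GS = -(D+L)⁻¹U: row 0 first, T[0,1] = -(-3)/(2.8) = +1.0714; later rows by forward substitution.
  T[0,:] = [+0.0000 +1.0714 -0.6786]
  T[1,:] = [+0.0000 -0.8295 -0.4747]
  T[2,:] = [+0.0000 -1.5478 -0.3241]
|roots of det(T-λI)|: 1.4704, 0.3168, 0.0000.
spectral radius ρ = 1.4704; 1.4704 > 1 ⇒ diverges.

1.4704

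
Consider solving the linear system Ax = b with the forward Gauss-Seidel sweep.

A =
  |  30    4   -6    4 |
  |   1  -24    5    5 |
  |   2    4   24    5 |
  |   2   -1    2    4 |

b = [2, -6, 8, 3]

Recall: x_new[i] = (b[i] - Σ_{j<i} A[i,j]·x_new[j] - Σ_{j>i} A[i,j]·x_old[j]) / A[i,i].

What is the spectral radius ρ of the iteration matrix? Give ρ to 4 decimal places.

Diagonal D = diag(30, -24, 24, 4); L, U strict lower/upper.
T_GS = -(D+L)⁻¹U: row 0 first, T[0,1] = -(4)/(30) = -0.1333; later rows by forward substitution.
  T[0,:] = [+0.0000, -0.1333, +0.2000, -0.1333]
  T[1,:] = [+0.0000, -0.0056, +0.2167, +0.2028]
  T[2,:] = [+0.0000, +0.0120, -0.0528, -0.2310]
  T[3,:] = [+0.0000, +0.0593, -0.0194, +0.2329]
eigenvalue magnitudes: 0.2568, 0.1550, 0.0727, 0.0000.
ρ(T) = max|λ| = 0.2568; 0.2568 < 1 ⇒ converges.

0.2568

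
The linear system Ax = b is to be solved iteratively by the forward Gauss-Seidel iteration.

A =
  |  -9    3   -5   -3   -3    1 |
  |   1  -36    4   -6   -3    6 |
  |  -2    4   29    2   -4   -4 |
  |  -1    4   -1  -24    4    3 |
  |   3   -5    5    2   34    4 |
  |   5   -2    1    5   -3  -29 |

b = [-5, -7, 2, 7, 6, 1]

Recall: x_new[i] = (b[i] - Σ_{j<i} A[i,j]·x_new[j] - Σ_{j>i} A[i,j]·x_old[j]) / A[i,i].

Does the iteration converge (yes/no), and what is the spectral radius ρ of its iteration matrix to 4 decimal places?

Let D = diag(-9, -36, 29, -24, 34, -29); L, U the strict triangles.
GS T = -(D+L)⁻¹U: row 0 first, T[0,3] = -(-3)/(-9) = -0.3333; later rows by forward substitution.
  T[0,:] = [+0.0000, +0.3333, -0.5556, -0.3333, -0.3333, +0.1111]
  T[1,:] = [+0.0000, +0.0093, +0.0957, -0.1759, -0.0926, +0.1698]
  T[2,:] = [+0.0000, +0.0217, -0.0515, -0.0677, +0.1277, +0.1222]
  T[3,:] = [+0.0000, -0.0133, +0.0412, -0.0126, +0.1598, +0.1436]
  T[4,:] = [+0.0000, -0.0305, +0.0682, +0.0142, -0.0124, -0.1289]
  T[5,:] = [+0.0000, +0.0584, -0.1041, -0.0513, -0.0178, +0.0498]
moduli |λ_i(T)| = 0.1668, 0.1270, 0.1270, 0.0566, 0.0566, 0.0000.
ρ = 0.1668; 0.1668 < 1, so it converges for any x₀.

yes, ρ = 0.1668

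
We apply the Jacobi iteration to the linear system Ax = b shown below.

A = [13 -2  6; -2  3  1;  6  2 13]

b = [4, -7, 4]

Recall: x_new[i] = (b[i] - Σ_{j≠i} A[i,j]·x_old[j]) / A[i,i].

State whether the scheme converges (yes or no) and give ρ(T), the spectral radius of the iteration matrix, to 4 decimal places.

Diagonal D = diag(13, 3, 13); L, U strict lower/upper.
Jacobi T = -D⁻¹(L+U): T[2,1] = -(2)/(13) = -0.1538; T[2,2] = 0.
  T[0,:] = [+0.0000, +0.1538, -0.4615]
  T[1,:] = [+0.6667, +0.0000, -0.3333]
  T[2,:] = [-0.4615, -0.1538, +0.0000]
|eigenvalues of T|: 0.6859, 0.4615, 0.2243.
ρ = 0.6859; 0.6859 < 1, so it converges for any x₀.

yes, ρ = 0.6859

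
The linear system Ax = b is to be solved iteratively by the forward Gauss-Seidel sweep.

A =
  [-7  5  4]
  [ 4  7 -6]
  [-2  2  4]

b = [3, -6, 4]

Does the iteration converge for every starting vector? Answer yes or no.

Split A = D + L + U, D = diag(-7, 7, 4).
GS T = -(D+L)⁻¹U: row 0 first, T[0,1] = -(5)/(-7) = +0.7143; later rows by forward substitution.
  T[0,:] = [+0.0000, +0.7143, +0.5714]
  T[1,:] = [+0.0000, -0.4082, +0.5306]
  T[2,:] = [+0.0000, +0.5612, +0.0204]
|eigenvalues of T|: 0.7801, 0.3924, 0.0000.
spectral radius ρ = 0.7801; 0.7801 < 1 ⇒ converges.

yes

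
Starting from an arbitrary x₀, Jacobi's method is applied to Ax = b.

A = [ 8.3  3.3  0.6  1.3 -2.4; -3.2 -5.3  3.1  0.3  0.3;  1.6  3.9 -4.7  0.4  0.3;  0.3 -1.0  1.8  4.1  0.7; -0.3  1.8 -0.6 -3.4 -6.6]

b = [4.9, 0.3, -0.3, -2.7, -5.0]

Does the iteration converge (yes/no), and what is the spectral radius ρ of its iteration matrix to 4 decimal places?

Diagonal D = diag(8.3, -5.3, -4.7, 4.1, -6.6); L, U strict lower/upper.
Jacobi: T = -D⁻¹(L+U), T[0,2] = -(0.6)/(8.3) = -0.0723; T[0,0] = 0.
  T[0,:] = [+0.0000  -0.3976  -0.0723  -0.1566  +0.2892]
  T[1,:] = [-0.6038  +0.0000  +0.5849  +0.0566  +0.0566]
  T[2,:] = [+0.3404  +0.8298  +0.0000  +0.0851  +0.0638]
  T[3,:] = [-0.0732  +0.2439  -0.4390  +0.0000  -0.1707]
  T[4,:] = [-0.0455  +0.2727  -0.0909  -0.5152  +0.0000]
eigenvalue magnitudes: 0.9266, 0.7735, 0.4963, 0.3706, 0.3706.
ρ = 0.9266; 0.9266 < 1: convergent.

yes, ρ = 0.9266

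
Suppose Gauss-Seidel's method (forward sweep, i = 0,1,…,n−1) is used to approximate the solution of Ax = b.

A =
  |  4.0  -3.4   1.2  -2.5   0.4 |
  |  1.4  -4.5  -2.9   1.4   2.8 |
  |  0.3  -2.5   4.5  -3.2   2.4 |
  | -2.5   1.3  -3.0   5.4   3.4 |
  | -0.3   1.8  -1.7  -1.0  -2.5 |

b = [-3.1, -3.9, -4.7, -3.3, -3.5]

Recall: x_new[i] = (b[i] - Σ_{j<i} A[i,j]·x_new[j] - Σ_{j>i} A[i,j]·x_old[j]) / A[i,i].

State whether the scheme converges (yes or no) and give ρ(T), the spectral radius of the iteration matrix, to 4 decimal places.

Write A = D+L+U with D = diag(4, -4.5, 4.5, 5.4, -2.5).
Gauss-Seidel: T = -(D+L)⁻¹U, row 0 first, T[0,4] = -(0.4)/(4) = -0.1000; later rows by forward substitution.
  T[0,:] = [+0.0000, +0.8500, -0.3000, +0.6250, -0.1000]
  T[1,:] = [+0.0000, +0.2644, -0.7378, +0.5056, +0.5911]
  T[2,:] = [+0.0000, +0.0902, -0.3899, +0.9503, -0.1983]
  T[3,:] = [+0.0000, +0.3800, -0.1779, +0.6956, -0.9284]
  T[4,:] = [+0.0000, -0.1250, -0.1589, -0.6354, +0.9438]
|eigenvalues of T|: 1.5003, 0.4740, 0.3378, 0.1225, 0.0000.
spectral radius ρ = 1.5003; 1.5003 > 1: divergent.

no, ρ = 1.5003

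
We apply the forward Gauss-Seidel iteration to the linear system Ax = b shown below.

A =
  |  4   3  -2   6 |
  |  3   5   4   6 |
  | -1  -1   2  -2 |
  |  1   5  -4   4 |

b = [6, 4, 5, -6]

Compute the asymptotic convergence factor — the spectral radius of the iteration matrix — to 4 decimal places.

Split A = D + L + U, D = diag(4, 5, 2, 4).
GS T = -(D+L)⁻¹U: row 0 first, T[0,2] = -(-2)/(4) = +0.5000; later rows by forward substitution.
  T[0,:] = [+0.0000, -0.7500, +0.5000, -1.5000]
  T[1,:] = [+0.0000, +0.4500, -1.1000, -0.3000]
  T[2,:] = [+0.0000, -0.1500, -0.3000, +0.1000]
  T[3,:] = [+0.0000, -0.5250, +0.9500, +0.8500]
moduli |λ_i(T)| = 1.2446, 0.4904, 0.2458, 0.0000.
ρ(T) = max|λ| = 1.2446; 1.2446 > 1, so it fails to converge.

1.2446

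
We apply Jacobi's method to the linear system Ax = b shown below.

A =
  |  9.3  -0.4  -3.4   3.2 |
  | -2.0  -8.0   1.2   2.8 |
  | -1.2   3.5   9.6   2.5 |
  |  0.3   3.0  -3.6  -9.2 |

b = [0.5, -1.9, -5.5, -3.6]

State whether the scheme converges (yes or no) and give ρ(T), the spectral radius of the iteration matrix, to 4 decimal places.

yes, ρ = 0.6275

Diagonal D = diag(9.3, -8, 9.6, -9.2); L, U strict lower/upper.
T_J = -D⁻¹(L+U): T[2,1] = -(3.5)/(9.6) = -0.3646; T[2,2] = 0.
  T[0,:] = [+0.0000 +0.0430 +0.3656 -0.3441]
  T[1,:] = [-0.2500 +0.0000 +0.1500 +0.3500]
  T[2,:] = [+0.1250 -0.3646 +0.0000 -0.2604]
  T[3,:] = [+0.0326 +0.3261 -0.3913 +0.0000]
eigenvalue magnitudes: 0.6275, 0.3863, 0.3863, 0.1162.
ρ(T) = max|λ| = 0.6275; 0.6275 < 1, so it converges for any x₀.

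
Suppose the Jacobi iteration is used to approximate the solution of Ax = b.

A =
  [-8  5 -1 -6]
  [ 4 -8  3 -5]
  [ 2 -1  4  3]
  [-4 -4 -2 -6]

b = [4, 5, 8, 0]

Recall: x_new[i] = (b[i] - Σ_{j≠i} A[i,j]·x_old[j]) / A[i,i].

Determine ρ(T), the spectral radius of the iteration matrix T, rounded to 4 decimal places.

Diagonal D = diag(-8, -8, 4, -6); L, U strict lower/upper.
Jacobi T = -D⁻¹(L+U): T[0,2] = -(-1)/(-8) = -0.1250; T[0,0] = 0.
  T[0,:] = [+0.0000, +0.6250, -0.1250, -0.7500]
  T[1,:] = [+0.5000, +0.0000, +0.3750, -0.6250]
  T[2,:] = [-0.5000, +0.2500, +0.0000, -0.7500]
  T[3,:] = [-0.6667, -0.6667, -0.3333, +0.0000]
eigenvalue magnitudes: 1.3566, 1.0000, 0.6066, 0.2500.
ρ = 1.3566; 1.3566 > 1 ⇒ diverges.

1.3566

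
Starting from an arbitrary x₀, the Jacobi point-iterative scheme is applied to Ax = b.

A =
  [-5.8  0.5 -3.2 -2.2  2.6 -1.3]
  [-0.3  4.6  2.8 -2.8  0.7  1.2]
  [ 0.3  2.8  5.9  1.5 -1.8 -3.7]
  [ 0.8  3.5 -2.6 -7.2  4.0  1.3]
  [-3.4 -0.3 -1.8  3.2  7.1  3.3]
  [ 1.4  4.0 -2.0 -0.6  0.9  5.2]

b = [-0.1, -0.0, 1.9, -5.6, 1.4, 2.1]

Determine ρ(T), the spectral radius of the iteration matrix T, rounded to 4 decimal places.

Diagonal D = diag(-5.8, 4.6, 5.9, -7.2, 7.1, 5.2); L, U strict lower/upper.
Jacobi: T = -D⁻¹(L+U), T[4,5] = -(3.3)/(7.1) = -0.4648; T[4,4] = 0.
  T[0,:] = [+0.0000  +0.0862  -0.5517  -0.3793  +0.4483  -0.2241]
  T[1,:] = [+0.0652  +0.0000  -0.6087  +0.6087  -0.1522  -0.2609]
  T[2,:] = [-0.0508  -0.4746  +0.0000  -0.2542  +0.3051  +0.6271]
  T[3,:] = [+0.1111  +0.4861  -0.3611  +0.0000  +0.5556  +0.1806]
  T[4,:] = [+0.4789  +0.0423  +0.2535  -0.4507  +0.0000  -0.4648]
  T[5,:] = [-0.2692  -0.7692  +0.3846  +0.1154  -0.1731  +0.0000]
eigenvalue magnitudes: 1.2595, 0.9043, 0.5129, 0.5129, 0.4964, 0.4964.
ρ = 1.2595; 1.2595 > 1: divergent.

1.2595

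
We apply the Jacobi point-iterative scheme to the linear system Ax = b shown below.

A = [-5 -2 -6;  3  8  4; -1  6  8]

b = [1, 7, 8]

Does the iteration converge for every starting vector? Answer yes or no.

yes

Split A = D + L + U, D = diag(-5, 8, 8).
T_J = -D⁻¹(L+U): T[1,2] = -(4)/(8) = -0.5000; T[1,1] = 0.
  T[0,:] = [+0.0000, -0.4000, -1.2000]
  T[1,:] = [-0.3750, +0.0000, -0.5000]
  T[2,:] = [+0.1250, -0.7500, +0.0000]
moduli |λ_i(T)| = 0.8594, 0.6030, 0.6030.
ρ(T) = max|λ| = 0.8594; 0.8594 < 1 ⇒ converges.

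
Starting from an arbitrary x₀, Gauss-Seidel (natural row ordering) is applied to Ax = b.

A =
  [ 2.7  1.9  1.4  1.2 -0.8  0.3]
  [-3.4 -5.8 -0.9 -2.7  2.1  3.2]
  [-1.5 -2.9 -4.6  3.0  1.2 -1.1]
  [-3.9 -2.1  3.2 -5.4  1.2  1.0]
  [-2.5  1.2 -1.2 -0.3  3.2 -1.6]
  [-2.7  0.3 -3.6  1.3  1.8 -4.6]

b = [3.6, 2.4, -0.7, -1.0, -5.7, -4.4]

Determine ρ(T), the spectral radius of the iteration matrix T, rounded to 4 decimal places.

Write A = D+L+U with D = diag(2.7, -5.8, -4.6, -5.4, 3.2, -4.6).
GS T = -(D+L)⁻¹U: row 0 first, T[0,2] = -(1.4)/(2.7) = -0.5185; later rows by forward substitution.
  T[0,:] = [+0.0000  -0.7037  -0.5185  -0.4444  +0.2963  -0.1111]
  T[1,:] = [+0.0000  +0.4125  +0.1488  -0.2050  +0.1884  +0.6169]
  T[2,:] = [+0.0000  -0.0306  +0.0753  +0.9263  +0.0455  -0.5918]
  T[3,:] = [+0.0000  +0.3297  +0.3612  +0.9496  -0.0381  -0.3251]
  T[4,:] = [+0.0000  -0.6850  -0.3988  +0.1660  +0.1743  -0.0705]
  T[5,:] = [+0.0000  +0.2890  +0.2012  -0.1441  -0.1398  +0.4491]
moduli |λ_i(T)| = 1.2096, 0.7162, 0.3535, 0.3535, 0.0429, 0.0000.
ρ(T) = max|λ| = 1.2096; 1.2096 > 1, so it fails to converge.

1.2096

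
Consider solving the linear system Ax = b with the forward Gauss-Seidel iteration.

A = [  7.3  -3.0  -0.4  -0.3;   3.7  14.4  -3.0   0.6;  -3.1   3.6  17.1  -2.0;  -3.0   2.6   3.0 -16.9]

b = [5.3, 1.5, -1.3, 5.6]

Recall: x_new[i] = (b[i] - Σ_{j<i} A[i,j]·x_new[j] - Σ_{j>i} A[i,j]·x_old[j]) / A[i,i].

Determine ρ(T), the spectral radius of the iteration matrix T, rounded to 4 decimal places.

0.2476

Let D = diag(7.3, 14.4, 17.1, -16.9); L, U the strict triangles.
T_GS = -(D+L)⁻¹U: row 0 first, T[0,2] = -(-0.4)/(7.3) = +0.0548; later rows by forward substitution.
  T[0,:] = [+0.0000 +0.4110 +0.0548 +0.0411]
  T[1,:] = [+0.0000 -0.1056 +0.1943 -0.0522]
  T[2,:] = [+0.0000 +0.0967 -0.0310 +0.1354]
  T[3,:] = [+0.0000 -0.0720 +0.0147 +0.0087]
|λ(T)| sorted: 0.2476, 0.0847, 0.0847, 0.0000.
ρ = 0.2476; 0.2476 < 1 ⇒ converges.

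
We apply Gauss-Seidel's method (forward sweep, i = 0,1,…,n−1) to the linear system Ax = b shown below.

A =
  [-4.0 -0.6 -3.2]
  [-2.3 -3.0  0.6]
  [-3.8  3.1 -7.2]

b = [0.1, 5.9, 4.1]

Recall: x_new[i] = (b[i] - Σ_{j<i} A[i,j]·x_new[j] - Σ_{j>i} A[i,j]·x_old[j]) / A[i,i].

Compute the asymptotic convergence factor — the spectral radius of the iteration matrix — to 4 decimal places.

Write A = D+L+U with D = diag(-4, -3, -7.2).
T_GS = -(D+L)⁻¹U: row 0 first, T[0,2] = -(-3.2)/(-4) = -0.8000; later rows by forward substitution.
  T[0,:] = [+0.0000 -0.1500 -0.8000]
  T[1,:] = [+0.0000 +0.1150 +0.8133]
  T[2,:] = [+0.0000 +0.1287 +0.7724]
eigenvalue magnitudes: 0.9049, 0.0175, 0.0000.
spectral radius ρ = 0.9049; 0.9049 < 1, so it converges for any x₀.

0.9049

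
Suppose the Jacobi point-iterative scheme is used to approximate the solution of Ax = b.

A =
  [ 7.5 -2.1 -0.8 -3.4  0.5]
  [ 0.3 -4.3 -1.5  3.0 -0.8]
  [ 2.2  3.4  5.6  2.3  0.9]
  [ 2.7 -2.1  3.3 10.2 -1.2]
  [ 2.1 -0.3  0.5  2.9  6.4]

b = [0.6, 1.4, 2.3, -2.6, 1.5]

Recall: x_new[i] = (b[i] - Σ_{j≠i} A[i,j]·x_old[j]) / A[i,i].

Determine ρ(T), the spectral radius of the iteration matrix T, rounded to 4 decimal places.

Write A = D+L+U with D = diag(7.5, -4.3, 5.6, 10.2, 6.4).
T_J = -D⁻¹(L+U): T[2,1] = -(3.4)/(5.6) = -0.6071; T[2,2] = 0.
  T[0,:] = [+0.0000, +0.2800, +0.1067, +0.4533, -0.0667]
  T[1,:] = [+0.0698, +0.0000, -0.3488, +0.6977, -0.1860]
  T[2,:] = [-0.3929, -0.6071, +0.0000, -0.4107, -0.1607]
  T[3,:] = [-0.2647, +0.2059, -0.3235, +0.0000, +0.1176]
  T[4,:] = [-0.3281, +0.0469, -0.0781, -0.4531, +0.0000]
eigenvalue magnitudes: 0.8334, 0.3499, 0.3499, 0.3427, 0.3427.
ρ = 0.8334; 0.8334 < 1 ⇒ converges.

0.8334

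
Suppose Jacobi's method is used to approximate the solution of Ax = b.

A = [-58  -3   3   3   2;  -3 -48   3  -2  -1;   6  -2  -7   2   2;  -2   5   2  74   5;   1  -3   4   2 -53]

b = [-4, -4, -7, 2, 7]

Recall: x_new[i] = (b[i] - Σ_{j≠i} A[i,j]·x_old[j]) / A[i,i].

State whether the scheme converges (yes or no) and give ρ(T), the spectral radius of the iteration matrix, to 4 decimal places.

A = D + L + U where D = diag(-58, -48, -7, 74, -53).
Jacobi T = -D⁻¹(L+U): T[3,0] = -(-2)/(74) = +0.0270; T[3,3] = 0.
  T[0,:] = [+0.0000  -0.0517  +0.0517  +0.0517  +0.0345]
  T[1,:] = [-0.0625  +0.0000  +0.0625  -0.0417  -0.0208]
  T[2,:] = [+0.8571  -0.2857  +0.0000  +0.2857  +0.2857]
  T[3,:] = [+0.0270  -0.0676  -0.0270  +0.0000  -0.0676]
  T[4,:] = [+0.0189  -0.0566  +0.0755  +0.0377  +0.0000]
|roots of det(T-λI)|: 0.2281, 0.1812, 0.1812, 0.0720, 0.0196.
spectral radius ρ = 0.2281; 0.2281 < 1, so it converges for any x₀.

yes, ρ = 0.2281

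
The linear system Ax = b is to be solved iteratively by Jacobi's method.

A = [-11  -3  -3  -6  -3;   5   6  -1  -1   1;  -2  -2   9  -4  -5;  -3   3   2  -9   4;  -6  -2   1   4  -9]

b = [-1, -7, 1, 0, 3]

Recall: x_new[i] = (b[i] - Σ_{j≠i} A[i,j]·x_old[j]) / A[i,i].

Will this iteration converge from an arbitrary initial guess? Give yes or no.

no

A = D + L + U where D = diag(-11, 6, 9, -9, -9).
Jacobi T = -D⁻¹(L+U): T[2,4] = -(-5)/(9) = +0.5556; T[2,2] = 0.
  T[0,:] = [+0.0000, -0.2727, -0.2727, -0.5455, -0.2727]
  T[1,:] = [-0.8333, +0.0000, +0.1667, +0.1667, -0.1667]
  T[2,:] = [+0.2222, +0.2222, +0.0000, +0.4444, +0.5556]
  T[3,:] = [-0.3333, +0.3333, +0.2222, +0.0000, +0.4444]
  T[4,:] = [-0.6667, -0.2222, +0.1111, +0.4444, +0.0000]
|λ(T)| sorted: 1.1815, 0.6175, 0.6175, 0.2149, 0.1836.
ρ(T) = max|λ| = 1.1815; 1.1815 > 1: divergent.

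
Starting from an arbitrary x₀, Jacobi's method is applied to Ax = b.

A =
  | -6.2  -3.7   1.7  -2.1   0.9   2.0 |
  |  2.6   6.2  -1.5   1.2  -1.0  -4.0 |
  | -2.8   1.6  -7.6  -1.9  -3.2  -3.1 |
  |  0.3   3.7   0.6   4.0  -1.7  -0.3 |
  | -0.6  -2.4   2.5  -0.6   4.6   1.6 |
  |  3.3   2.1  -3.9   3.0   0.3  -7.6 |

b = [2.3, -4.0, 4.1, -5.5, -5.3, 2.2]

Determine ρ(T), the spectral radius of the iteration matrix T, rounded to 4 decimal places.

A = D + L + U where D = diag(-6.2, 6.2, -7.6, 4, 4.6, -7.6).
Jacobi: T = -D⁻¹(L+U), T[4,5] = -(1.6)/(4.6) = -0.3478; T[4,4] = 0.
  T[0,:] = [+0.0000, -0.5968, +0.2742, -0.3387, +0.1452, +0.3226]
  T[1,:] = [-0.4194, +0.0000, +0.2419, -0.1935, +0.1613, +0.6452]
  T[2,:] = [-0.3684, +0.2105, +0.0000, -0.2500, -0.4211, -0.4079]
  T[3,:] = [-0.0750, -0.9250, -0.1500, +0.0000, +0.4250, +0.0750]
  T[4,:] = [+0.1304, +0.5217, -0.5435, +0.1304, +0.0000, -0.3478]
  T[5,:] = [+0.4342, +0.2763, -0.5132, +0.3947, +0.0395, +0.0000]
eigenvalue magnitudes: 1.3805, 0.6545, 0.6545, 0.3885, 0.3101, 0.3101.
ρ(T) = max|λ| = 1.3805; 1.3805 > 1 ⇒ diverges.

1.3805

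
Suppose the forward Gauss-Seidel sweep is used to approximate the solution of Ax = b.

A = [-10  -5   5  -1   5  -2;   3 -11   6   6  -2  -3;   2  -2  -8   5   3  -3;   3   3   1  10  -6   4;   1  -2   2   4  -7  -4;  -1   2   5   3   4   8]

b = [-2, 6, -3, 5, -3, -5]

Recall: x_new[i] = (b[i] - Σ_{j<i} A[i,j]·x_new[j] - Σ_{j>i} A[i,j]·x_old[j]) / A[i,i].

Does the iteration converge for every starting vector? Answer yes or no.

no

Write A = D+L+U with D = diag(-10, -11, -8, 10, -7, 8).
GS T = -(D+L)⁻¹U: row 0 first, T[0,4] = -(5)/(-10) = +0.5000; later rows by forward substitution.
  T[0,:] = [+0.0000  -0.5000  +0.5000  -0.1000  +0.5000  -0.2000]
  T[1,:] = [+0.0000  -0.1364  +0.6818  +0.5182  -0.0455  -0.3273]
  T[2,:] = [+0.0000  -0.0909  -0.0455  +0.4705  +0.5114  -0.3432]
  T[3,:] = [+0.0000  +0.2000  -0.3500  -0.1725  +0.4125  -0.2075]
  T[4,:] = [+0.0000  +0.0558  -0.3364  -0.1265  +0.4662  -0.7231]
  T[5,:] = [+0.0000  -0.0745  +0.2199  -0.3081  -0.6335  +0.7107]
moduli |λ_i(T)| = 1.1677, 0.4949, 0.4949, 0.1598, 0.1598, 0.0000.
spectral radius ρ = 1.1677; 1.1677 > 1, so it fails to converge.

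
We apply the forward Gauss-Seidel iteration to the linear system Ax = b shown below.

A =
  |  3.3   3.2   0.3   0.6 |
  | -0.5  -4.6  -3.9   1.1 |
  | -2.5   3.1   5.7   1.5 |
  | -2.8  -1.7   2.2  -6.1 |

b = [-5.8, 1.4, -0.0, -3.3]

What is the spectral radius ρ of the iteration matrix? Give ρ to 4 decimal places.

A = D + L + U where D = diag(3.3, -4.6, 5.7, -6.1).
Gauss-Seidel: T = -(D+L)⁻¹U, row 0 first, T[0,3] = -(0.6)/(3.3) = -0.1818; later rows by forward substitution.
  T[0,:] = [+0.0000 -0.9697 -0.0909 -0.1818]
  T[1,:] = [+0.0000 +0.1054 -0.8379 +0.2589]
  T[2,:] = [+0.0000 -0.4826 +0.4159 -0.4837]
  T[3,:] = [+0.0000 +0.2417 +0.4252 -0.1631]
moduli |λ_i(T)| = 0.8508, 0.3416, 0.3416, 0.0000.
ρ(T) = max|λ| = 0.8508; 0.8508 < 1, so it converges for any x₀.

0.8508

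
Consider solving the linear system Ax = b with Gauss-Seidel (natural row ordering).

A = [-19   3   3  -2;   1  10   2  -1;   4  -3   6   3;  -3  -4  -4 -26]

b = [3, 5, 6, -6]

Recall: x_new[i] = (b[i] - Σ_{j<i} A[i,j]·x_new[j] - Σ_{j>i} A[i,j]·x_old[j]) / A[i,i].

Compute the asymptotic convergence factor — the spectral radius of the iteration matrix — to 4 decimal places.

Diagonal D = diag(-19, 10, 6, -26); L, U strict lower/upper.
T_GS = -(D+L)⁻¹U: row 0 first, T[0,1] = -(3)/(-19) = +0.1579; later rows by forward substitution.
  T[0,:] = [+0.0000 +0.1579 +0.1579 -0.1053]
  T[1,:] = [+0.0000 -0.0158 -0.2158 +0.1105]
  T[2,:] = [+0.0000 -0.1132 -0.2132 -0.3746]
  T[3,:] = [+0.0000 +0.0016 +0.0478 +0.0528]
|λ(T)| sorted: 0.2617, 0.0834, 0.0834, 0.0000.
ρ = 0.2617; 0.2617 < 1 ⇒ converges.

0.2617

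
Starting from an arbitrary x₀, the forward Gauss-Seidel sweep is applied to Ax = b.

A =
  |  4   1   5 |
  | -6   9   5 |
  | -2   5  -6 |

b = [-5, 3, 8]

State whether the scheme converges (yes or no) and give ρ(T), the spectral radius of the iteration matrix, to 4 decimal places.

yes, ρ = 0.8531

Diagonal D = diag(4, 9, -6); L, U strict lower/upper.
Gauss-Seidel: T = -(D+L)⁻¹U, row 0 first, T[0,2] = -(5)/(4) = -1.2500; later rows by forward substitution.
  T[0,:] = [+0.0000  -0.2500  -1.2500]
  T[1,:] = [+0.0000  -0.1667  -1.3889]
  T[2,:] = [+0.0000  -0.0556  -0.7407]
|roots of det(T-λI)|: 0.8531, 0.0543, 0.0000.
spectral radius ρ = 0.8531; 0.8531 < 1, so it converges for any x₀.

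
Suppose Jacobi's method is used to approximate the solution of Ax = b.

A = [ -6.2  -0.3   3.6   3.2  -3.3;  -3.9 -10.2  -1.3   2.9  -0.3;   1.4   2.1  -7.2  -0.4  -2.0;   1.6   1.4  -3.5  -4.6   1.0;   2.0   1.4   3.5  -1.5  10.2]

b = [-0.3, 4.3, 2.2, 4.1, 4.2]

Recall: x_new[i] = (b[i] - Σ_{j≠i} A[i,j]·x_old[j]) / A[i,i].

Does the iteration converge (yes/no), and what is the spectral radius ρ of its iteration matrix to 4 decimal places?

yes, ρ = 0.9306

Write A = D+L+U with D = diag(-6.2, -10.2, -7.2, -4.6, 10.2).
T_J = -D⁻¹(L+U): T[1,0] = -(-3.9)/(-10.2) = -0.3824; T[1,1] = 0.
  T[0,:] = [+0.0000 -0.0484 +0.5806 +0.5161 -0.5323]
  T[1,:] = [-0.3824 +0.0000 -0.1275 +0.2843 -0.0294]
  T[2,:] = [+0.1944 +0.2917 +0.0000 -0.0556 -0.2778]
  T[3,:] = [+0.3478 +0.3043 -0.7609 +0.0000 +0.2174]
  T[4,:] = [-0.1961 -0.1373 -0.3431 +0.1471 +0.0000]
eigenvalue magnitudes: 0.9306, 0.4970, 0.4970, 0.3230, 0.2510.
ρ = 0.9306; 0.9306 < 1: convergent.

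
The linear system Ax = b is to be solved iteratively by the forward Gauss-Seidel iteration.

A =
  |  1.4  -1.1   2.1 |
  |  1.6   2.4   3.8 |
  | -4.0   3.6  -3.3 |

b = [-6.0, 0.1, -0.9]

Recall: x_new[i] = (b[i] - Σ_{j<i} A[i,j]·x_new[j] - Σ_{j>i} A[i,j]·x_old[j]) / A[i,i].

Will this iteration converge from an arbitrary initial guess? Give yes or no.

Write A = D+L+U with D = diag(1.4, 2.4, -3.3).
T_GS = -(D+L)⁻¹U: row 0 first, T[0,2] = -(2.1)/(1.4) = -1.5000; later rows by forward substitution.
  T[0,:] = [+0.0000  +0.7857  -1.5000]
  T[1,:] = [+0.0000  -0.5238  -0.5833]
  T[2,:] = [+0.0000  -1.5238  +1.1818]
|eigenvalues of T|: 1.6003, 0.9423, 0.0000.
ρ(T) = max|λ| = 1.6003; 1.6003 > 1: divergent.

no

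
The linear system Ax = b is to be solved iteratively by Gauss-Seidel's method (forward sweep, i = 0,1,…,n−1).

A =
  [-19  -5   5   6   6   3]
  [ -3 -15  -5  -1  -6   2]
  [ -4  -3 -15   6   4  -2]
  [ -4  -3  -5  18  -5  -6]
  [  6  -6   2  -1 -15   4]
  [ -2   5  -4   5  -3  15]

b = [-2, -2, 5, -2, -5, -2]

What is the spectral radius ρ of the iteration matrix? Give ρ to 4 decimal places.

0.8405

Split A = D + L + U, D = diag(-19, -15, -15, 18, -15, 15).
GS T = -(D+L)⁻¹U: row 0 first, T[0,4] = -(6)/(-19) = +0.3158; later rows by forward substitution.
  T[0,:] = [+0.0000 -0.2632 +0.2632 +0.3158 +0.3158 +0.1579]
  T[1,:] = [+0.0000 +0.0526 -0.3860 -0.1298 -0.4632 +0.1018]
  T[2,:] = [+0.0000 +0.0596 +0.0070 +0.3418 +0.2751 -0.1958]
  T[3,:] = [+0.0000 -0.0331 -0.0039 +0.1435 +0.3472 +0.3310]
  T[4,:] = [+0.0000 -0.1162 +0.2608 +0.2142 +0.3251 +0.2410]
  T[5,:] = [+0.0000 -0.0489 +0.2191 +0.1715 +0.2191 -0.1272]
eigenvalue magnitudes: 0.8405, 0.3008, 0.3008, 0.0675, 0.0675, 0.0000.
ρ = 0.8405; 0.8405 < 1, so it converges for any x₀.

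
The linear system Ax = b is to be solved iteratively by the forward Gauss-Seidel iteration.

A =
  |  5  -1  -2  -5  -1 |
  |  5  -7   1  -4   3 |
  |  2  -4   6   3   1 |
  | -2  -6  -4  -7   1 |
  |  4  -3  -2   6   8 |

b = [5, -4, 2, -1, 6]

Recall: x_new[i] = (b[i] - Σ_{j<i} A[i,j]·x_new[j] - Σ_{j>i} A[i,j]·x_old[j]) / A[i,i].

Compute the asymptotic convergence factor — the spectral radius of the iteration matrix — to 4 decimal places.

A = D + L + U where D = diag(5, -7, 6, -7, 8).
T_GS = -(D+L)⁻¹U: row 0 first, T[0,3] = -(-5)/(5) = +1.0000; later rows by forward substitution.
  T[0,:] = [+0.0000, +0.2000, +0.4000, +1.0000, +0.2000]
  T[1,:] = [+0.0000, +0.1429, +0.4286, +0.1429, +0.5714]
  T[2,:] = [+0.0000, +0.0286, +0.1524, -0.7381, +0.1476]
  T[3,:] = [+0.0000, -0.1959, -0.5687, +0.0136, -0.4884]
  T[4,:] = [+0.0000, +0.1077, +0.4253, -0.6412, +0.5175]
|roots of det(T-λI)|: 1.3147, 0.5179, 0.0387, 0.0387, 0.0000.
ρ = 1.3147; 1.3147 > 1: divergent.

1.3147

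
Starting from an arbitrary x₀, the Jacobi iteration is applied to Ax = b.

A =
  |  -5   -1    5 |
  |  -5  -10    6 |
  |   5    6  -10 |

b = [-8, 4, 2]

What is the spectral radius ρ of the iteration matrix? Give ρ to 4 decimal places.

1.1307

Let D = diag(-5, -10, -10); L, U the strict triangles.
Jacobi: T = -D⁻¹(L+U), T[1,2] = -(6)/(-10) = +0.6000; T[1,1] = 0.
  T[0,:] = [+0.0000, -0.2000, +1.0000]
  T[1,:] = [-0.5000, +0.0000, +0.6000]
  T[2,:] = [+0.5000, +0.6000, +0.0000]
|roots of det(T-λI)|: 1.1307, 0.6000, 0.5307.
ρ = 1.1307; 1.1307 > 1: divergent.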